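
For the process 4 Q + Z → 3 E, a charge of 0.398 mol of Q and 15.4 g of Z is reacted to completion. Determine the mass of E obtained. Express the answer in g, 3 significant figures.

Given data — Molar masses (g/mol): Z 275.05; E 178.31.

n(Q) = 0.3980 mol
n(Z) = 15.40 / 275.05 = 0.05599 mol
n/ν for Q = 0.3980/4 = 0.09950
n/ν for Z = 0.05599/1 = 0.05599
Smallest n/ν is Z → limiting reagent.
n(E) = (3/1) × 0.05599 = 0.1680 mol
mass = 0.1680 × 178.31 = 29.96 g

30.0 g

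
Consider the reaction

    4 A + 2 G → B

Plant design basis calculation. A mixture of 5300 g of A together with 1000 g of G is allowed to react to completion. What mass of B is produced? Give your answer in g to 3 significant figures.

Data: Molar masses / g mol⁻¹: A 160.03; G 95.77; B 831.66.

4340 g

n(A) = 5300 / 160.03 = 33.12 mol
n(G) = 1000 / 95.77 = 10.44 mol
n/ν for A = 33.12/4 = 8.280
n/ν for G = 10.44/2 = 5.220
Smallest n/ν is G → limiting reagent.
n(B) = (1/2) × 10.44 = 5.220 mol
mass = 5.220 × 831.66 = 4341 g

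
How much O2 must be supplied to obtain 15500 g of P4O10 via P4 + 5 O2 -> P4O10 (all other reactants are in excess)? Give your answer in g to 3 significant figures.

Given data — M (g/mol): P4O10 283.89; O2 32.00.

n(P4O10) = 15500 / 283.89 = 54.60 mol
n(O2) = (5/1) × 54.60 = 273.0 mol
mass = 273.0 × 32.00 = 8736 g

8740 g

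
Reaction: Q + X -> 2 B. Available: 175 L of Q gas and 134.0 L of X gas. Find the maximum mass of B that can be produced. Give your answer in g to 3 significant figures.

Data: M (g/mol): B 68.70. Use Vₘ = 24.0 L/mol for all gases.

n(Q) = 175.0 / 24.0 = 7.292 mol
n(X) = 134.0 / 24.0 = 5.583 mol
n/ν → Q: 7.292, X: 5.583; X is limiting.
n(B) = (2/1) × 5.583 = 11.17 mol
mass = 11.17 × 68.70 = 767.4 g

767 g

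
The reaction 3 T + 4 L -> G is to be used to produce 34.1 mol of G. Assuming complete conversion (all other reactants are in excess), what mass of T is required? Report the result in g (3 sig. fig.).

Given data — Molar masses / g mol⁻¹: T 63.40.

n(G) = 34.10 mol
n(T) = (3/1) × 34.10 = 102.3 mol
mass = 102.3 × 63.40 = 6486 g

6490 g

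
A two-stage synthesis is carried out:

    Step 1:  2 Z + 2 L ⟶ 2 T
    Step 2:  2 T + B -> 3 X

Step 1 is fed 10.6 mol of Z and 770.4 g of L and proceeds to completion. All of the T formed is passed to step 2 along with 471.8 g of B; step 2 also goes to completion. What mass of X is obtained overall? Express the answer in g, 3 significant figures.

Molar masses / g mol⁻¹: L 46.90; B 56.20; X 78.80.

Step 1:
n(Z) = 10.60 mol
n(L) = 770.4 / 46.90 = 16.43 mol
n/ν for Z = 10.60/2 = 5.300
n/ν for L = 16.43/2 = 8.215
Smallest n/ν is Z → limiting reagent.
n(T) produced = (2/2) × 10.60 = 10.60 mol
Step 2:
n(T) available = 10.60 mol
n(B) = 471.8 / 56.20 = 8.395 mol
n/ν for T = 10.60/2 = 5.300
n/ν for B = 8.395/1 = 8.395
Smallest n/ν is T → limiting reagent.
n(X) = (3/2) × 10.60 = 15.90 mol
mass = 15.90 × 78.80 = 1253 g

1250 g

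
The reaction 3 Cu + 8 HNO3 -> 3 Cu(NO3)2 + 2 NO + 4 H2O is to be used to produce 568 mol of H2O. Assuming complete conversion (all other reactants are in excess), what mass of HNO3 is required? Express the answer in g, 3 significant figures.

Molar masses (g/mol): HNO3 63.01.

n(H2O) = 568.0 mol
n(HNO3) = (8/4) × 568.0 = 1136 mol
mass = 1136 × 63.01 = 71580 g

71600 g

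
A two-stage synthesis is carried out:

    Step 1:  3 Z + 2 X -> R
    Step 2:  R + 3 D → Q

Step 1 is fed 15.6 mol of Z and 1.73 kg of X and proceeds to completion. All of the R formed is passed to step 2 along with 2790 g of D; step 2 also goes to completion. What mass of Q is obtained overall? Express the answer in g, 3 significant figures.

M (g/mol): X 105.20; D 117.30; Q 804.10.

4180 g

Step 1:
n(Z) = 15.60 mol
n(X) = 1.730×1000 / 105.20 = 16.44 mol
n/ν for Z = 15.60/3 = 5.200
n/ν for X = 16.44/2 = 8.220
Smallest n/ν is Z → limiting reagent.
n(R) produced = (1/3) × 15.60 = 5.200 mol
Step 2:
n(R) available = 5.200 mol
n(D) = 2790 / 117.30 = 23.79 mol
n/ν for R = 5.200/1 = 5.200
n/ν for D = 23.79/3 = 7.930
Smallest n/ν is R → limiting reagent.
n(Q) = (1/1) × 5.200 = 5.200 mol
mass = 5.200 × 804.10 = 4181 g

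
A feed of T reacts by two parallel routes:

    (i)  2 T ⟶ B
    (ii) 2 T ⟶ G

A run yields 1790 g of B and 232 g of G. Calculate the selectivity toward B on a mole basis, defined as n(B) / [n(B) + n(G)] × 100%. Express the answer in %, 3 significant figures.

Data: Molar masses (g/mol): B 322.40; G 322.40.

n(B) = 1790 / 322.40 = 5.552 mol
n(G) = 232 / 322.40 = 0.7196 mol
selectivity = 5.552/(5.552+0.7196) × 100 = 88.53 %

88.5 %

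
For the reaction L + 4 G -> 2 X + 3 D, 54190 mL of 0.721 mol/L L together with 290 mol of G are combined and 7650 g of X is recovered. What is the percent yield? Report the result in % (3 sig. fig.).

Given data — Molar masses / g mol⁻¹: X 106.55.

n(L) = 0.721 × 54190/1000 = 39.07 mol
n(G) = 290.0 mol
n/ν → L: 39.07, G: 72.50; L is limiting.
theoretical n(X) = (2/1) × 39.07 = 78.14 mol → 8326 g
% yield = 7650 / 8326 × 100 = 91.88 %

91.9 %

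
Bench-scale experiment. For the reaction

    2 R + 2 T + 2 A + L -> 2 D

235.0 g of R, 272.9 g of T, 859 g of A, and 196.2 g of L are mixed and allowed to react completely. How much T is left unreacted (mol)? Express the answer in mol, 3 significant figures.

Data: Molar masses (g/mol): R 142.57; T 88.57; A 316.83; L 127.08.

1.43 mol

n(R) = 235.0 / 142.57 = 1.648 mol
n(T) = 272.9 / 88.57 = 3.081 mol
n(A) = 859.0 / 316.83 = 2.711 mol
n(L) = 196.2 / 127.08 = 1.544 mol
n/ν → R: 0.8240, T: 1.541, A: 1.356, L: 1.544; R is limiting.
T consumed = (2/2) × 1.648 = 1.648 mol
T remaining = 3.081 − 1.648 = 1.433 mol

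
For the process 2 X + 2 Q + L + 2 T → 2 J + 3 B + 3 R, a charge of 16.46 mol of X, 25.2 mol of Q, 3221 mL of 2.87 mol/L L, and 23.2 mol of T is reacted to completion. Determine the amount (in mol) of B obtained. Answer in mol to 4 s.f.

24.69 mol

n(X) = 16.46 mol
n(Q) = 25.20 mol
n(L) = 2.87 × 3221/1000 = 9.244 mol
n(T) = 23.20 mol
n/ν for X = 16.46/2 = 8.230
n/ν for Q = 25.20/2 = 12.60
n/ν for L = 9.244/1 = 9.244
n/ν for T = 23.20/2 = 11.60
Smallest n/ν is X → limiting reagent.
n(B) = (3/2) × 16.46 = 24.69 mol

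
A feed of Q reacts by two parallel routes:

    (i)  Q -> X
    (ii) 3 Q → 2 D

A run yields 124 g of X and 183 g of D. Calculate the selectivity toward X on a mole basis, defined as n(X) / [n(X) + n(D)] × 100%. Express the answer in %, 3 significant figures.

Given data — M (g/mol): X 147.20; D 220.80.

n(X) = 124 / 147.20 = 0.8424 mol
n(D) = 183 / 220.80 = 0.8288 mol
selectivity = 0.8424/(0.8424+0.8288) × 100 = 50.41 %

50.4 %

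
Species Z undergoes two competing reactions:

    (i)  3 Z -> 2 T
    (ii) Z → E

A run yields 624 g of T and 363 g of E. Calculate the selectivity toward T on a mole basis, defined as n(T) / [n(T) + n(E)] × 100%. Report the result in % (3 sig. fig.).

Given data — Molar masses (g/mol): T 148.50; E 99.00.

n(T) = 624 / 148.50 = 4.202 mol
n(E) = 363 / 99.00 = 3.667 mol
selectivity = 4.202/(4.202+3.667) × 100 = 53.40 %

53.4 %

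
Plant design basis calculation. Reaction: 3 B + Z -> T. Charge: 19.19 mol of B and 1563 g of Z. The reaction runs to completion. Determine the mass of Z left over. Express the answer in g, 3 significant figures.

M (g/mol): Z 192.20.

n(B) = 19.19 mol
n(Z) = 1563 / 192.20 = 8.132 mol
n/ν for B = 19.19/3 = 6.397
n/ν for Z = 8.132/1 = 8.132
Smallest n/ν is B → limiting reagent.
Z consumed = (1/3) × 19.19 = 6.397 mol
Z remaining = 8.132 − 6.397 = 1.735 mol
mass = 1.735 × 192.20 = 333.5 g

334 g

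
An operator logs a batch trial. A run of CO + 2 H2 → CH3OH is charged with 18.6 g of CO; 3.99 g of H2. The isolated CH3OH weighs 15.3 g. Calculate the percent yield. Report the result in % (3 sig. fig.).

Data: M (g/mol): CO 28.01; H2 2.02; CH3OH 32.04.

71.9 %

n(CO) = 18.60 / 28.01 = 0.6640 mol
n(H2) = 3.990 / 2.02 = 1.975 mol
n/ν for CO = 0.6640/1 = 0.6640
n/ν for H2 = 1.975/2 = 0.9875
Smallest n/ν is CO → limiting reagent.
theoretical n(CH3OH) = (1/1) × 0.6640 = 0.6640 mol → 21.27 g
% yield = 15.3 / 21.27 × 100 = 71.93 %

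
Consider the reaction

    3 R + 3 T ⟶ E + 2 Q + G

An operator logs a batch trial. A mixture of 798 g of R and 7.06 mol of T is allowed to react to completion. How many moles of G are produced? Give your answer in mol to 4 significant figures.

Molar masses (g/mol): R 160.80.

1.654 mol

n(R) = 798.0 / 160.80 = 4.963 mol
n(T) = 7.060 mol
n/ν for R = 4.963/3 = 1.654
n/ν for T = 7.060/3 = 2.353
Smallest n/ν is R → limiting reagent.
n(G) = (1/3) × 4.963 = 1.654 mol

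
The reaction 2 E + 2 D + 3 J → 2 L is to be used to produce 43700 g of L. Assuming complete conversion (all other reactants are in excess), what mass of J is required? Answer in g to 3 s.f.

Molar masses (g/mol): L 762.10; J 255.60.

n(L) = 43700 / 762.10 = 57.34 mol
n(J) = (3/2) × 57.34 = 86.01 mol
mass = 86.01 × 255.60 = 21980 g

22000 g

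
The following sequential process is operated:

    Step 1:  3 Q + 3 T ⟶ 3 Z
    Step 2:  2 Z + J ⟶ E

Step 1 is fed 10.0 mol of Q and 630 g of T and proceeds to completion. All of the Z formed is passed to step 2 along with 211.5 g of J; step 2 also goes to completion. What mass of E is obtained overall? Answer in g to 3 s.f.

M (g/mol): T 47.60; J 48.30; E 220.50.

Step 1:
n(Q) = 10.00 mol
n(T) = 630.0 / 47.60 = 13.24 mol
n/ν → Q: 3.333, T: 4.413; Q is limiting.
n(Z) produced = (3/3) × 10.00 = 10.00 mol
Step 2:
n(Z) available = 10.00 mol
n(J) = 211.5 / 48.30 = 4.379 mol
n/ν → Z: 5.000, J: 4.379; J is limiting.
n(E) = (1/1) × 4.379 = 4.379 mol
mass = 4.379 × 220.50 = 965.6 g

966 g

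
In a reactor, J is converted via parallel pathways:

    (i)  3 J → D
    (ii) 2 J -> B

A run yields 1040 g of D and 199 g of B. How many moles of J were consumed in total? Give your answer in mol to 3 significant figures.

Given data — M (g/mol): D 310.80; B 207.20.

12.0 mol

n(D) = 1040 / 310.80 = 3.346 mol
n(B) = 199 / 207.20 = 0.9604 mol
n(J) via (i) = (3/1)×3.346 = 10.04 mol
n(J) via (ii) = (2/1)×0.9604 = 1.921 mol
total n(J) = 10.04 + 1.921 = 11.96 mol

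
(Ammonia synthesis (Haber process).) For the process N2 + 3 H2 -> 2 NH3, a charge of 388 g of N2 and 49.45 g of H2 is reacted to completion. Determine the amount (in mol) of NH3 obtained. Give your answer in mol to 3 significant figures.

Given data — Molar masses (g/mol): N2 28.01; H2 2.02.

16.3 mol

n(N2) = 388.0 / 28.01 = 13.85 mol
n(H2) = 49.45 / 2.02 = 24.48 mol
n/ν for N2 = 13.85/1 = 13.85
n/ν for H2 = 24.48/3 = 8.160
Smallest n/ν is H2 → limiting reagent.
n(NH3) = (2/3) × 24.48 = 16.32 mol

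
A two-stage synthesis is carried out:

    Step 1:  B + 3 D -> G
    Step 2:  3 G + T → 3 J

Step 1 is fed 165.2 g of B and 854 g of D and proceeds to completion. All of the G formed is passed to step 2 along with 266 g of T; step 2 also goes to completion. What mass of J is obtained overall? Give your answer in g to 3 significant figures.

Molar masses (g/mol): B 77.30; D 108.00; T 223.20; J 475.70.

1020 g

Step 1:
n(B) = 165.2 / 77.30 = 2.137 mol
n(D) = 854.0 / 108.00 = 7.907 mol
n/ν for B = 2.137/1 = 2.137
n/ν for D = 7.907/3 = 2.636
Smallest n/ν is B → limiting reagent.
n(G) produced = (1/1) × 2.137 = 2.137 mol
Step 2:
n(G) available = 2.137 mol
n(T) = 266.0 / 223.20 = 1.192 mol
n/ν for G = 2.137/3 = 0.7123
n/ν for T = 1.192/1 = 1.192
Smallest n/ν is G → limiting reagent.
n(J) = (3/3) × 2.137 = 2.137 mol
mass = 2.137 × 475.70 = 1017 g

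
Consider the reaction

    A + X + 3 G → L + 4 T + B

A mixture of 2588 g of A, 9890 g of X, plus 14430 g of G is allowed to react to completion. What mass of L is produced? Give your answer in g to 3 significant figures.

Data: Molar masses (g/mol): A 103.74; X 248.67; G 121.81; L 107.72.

2690 g

n(A) = 2588 / 103.74 = 24.95 mol
n(X) = 9890 / 248.67 = 39.77 mol
n(G) = 14430 / 121.81 = 118.5 mol
n/ν → A: 24.95, X: 39.77, G: 39.50; A is limiting.
n(L) = (1/1) × 24.95 = 24.95 mol
mass = 24.95 × 107.72 = 2688 g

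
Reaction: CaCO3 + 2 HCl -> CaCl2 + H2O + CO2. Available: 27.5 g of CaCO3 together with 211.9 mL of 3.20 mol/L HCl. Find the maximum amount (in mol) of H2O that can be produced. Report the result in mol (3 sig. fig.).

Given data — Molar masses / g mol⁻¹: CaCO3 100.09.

0.275 mol

n(CaCO3) = 27.50 / 100.09 = 0.2748 mol
n(HCl) = 3.20 × 211.9/1000 = 0.6781 mol
n/ν for CaCO3 = 0.2748/1 = 0.2748
n/ν for HCl = 0.6781/2 = 0.3391
Smallest n/ν is CaCO3 → limiting reagent.
n(H2O) = (1/1) × 0.2748 = 0.2748 mol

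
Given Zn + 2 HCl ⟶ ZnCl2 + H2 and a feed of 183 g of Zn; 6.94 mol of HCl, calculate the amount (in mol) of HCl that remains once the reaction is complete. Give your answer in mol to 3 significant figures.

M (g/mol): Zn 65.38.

n(Zn) = 183.0 / 65.38 = 2.799 mol
n(HCl) = 6.940 mol
n/ν → Zn: 2.799, HCl: 3.470; Zn is limiting.
HCl consumed = (2/1) × 2.799 = 5.598 mol
HCl remaining = 6.940 − 5.598 = 1.342 mol

1.34 mol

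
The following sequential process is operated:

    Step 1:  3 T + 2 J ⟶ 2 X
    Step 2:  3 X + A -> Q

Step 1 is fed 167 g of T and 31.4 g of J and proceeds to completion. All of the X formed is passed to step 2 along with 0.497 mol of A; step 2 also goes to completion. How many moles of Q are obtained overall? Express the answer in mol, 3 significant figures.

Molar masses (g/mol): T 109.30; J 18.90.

0.340 mol

Step 1:
n(T) = 167.0 / 109.30 = 1.528 mol
n(J) = 31.40 / 18.90 = 1.661 mol
n/ν → T: 0.5093, J: 0.8305; T is limiting.
n(X) produced = (2/3) × 1.528 = 1.019 mol
Step 2:
n(X) available = 1.019 mol
n(A) = 0.4970 mol
n/ν → X: 0.3397, A: 0.4970; X is limiting.
n(Q) = (1/3) × 1.019 = 0.3397 mol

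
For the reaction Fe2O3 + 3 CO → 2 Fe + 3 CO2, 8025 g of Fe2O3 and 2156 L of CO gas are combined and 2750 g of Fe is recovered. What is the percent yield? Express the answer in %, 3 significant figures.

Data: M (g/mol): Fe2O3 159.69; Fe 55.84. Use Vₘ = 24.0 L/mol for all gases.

82.2 %

n(Fe2O3) = 8025 / 159.69 = 50.25 mol
n(CO) = 2156 / 24.0 = 89.83 mol
n/ν for Fe2O3 = 50.25/1 = 50.25
n/ν for CO = 89.83/3 = 29.94
Smallest n/ν is CO → limiting reagent.
theoretical n(Fe) = (2/3) × 89.83 = 59.89 mol → 3344 g
% yield = 2750 / 3344 × 100 = 82.24 %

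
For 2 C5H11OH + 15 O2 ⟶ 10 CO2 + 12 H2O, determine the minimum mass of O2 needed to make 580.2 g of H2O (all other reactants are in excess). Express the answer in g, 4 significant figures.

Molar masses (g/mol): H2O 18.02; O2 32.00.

1288 g

n(H2O) = 580.2 / 18.02 = 32.20 mol
n(O2) = (15/12) × 32.20 = 40.25 mol
mass = 40.25 × 32.00 = 1288 g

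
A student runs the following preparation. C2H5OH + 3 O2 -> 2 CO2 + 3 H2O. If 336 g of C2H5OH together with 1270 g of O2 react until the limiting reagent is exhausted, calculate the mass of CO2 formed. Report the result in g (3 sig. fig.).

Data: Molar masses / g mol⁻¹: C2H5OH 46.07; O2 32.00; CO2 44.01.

n(C2H5OH) = 336.0 / 46.07 = 7.293 mol
n(O2) = 1270 / 32.00 = 39.69 mol
n/ν → C2H5OH: 7.293, O2: 13.23; C2H5OH is limiting.
n(CO2) = (2/1) × 7.293 = 14.59 mol
mass = 14.59 × 44.01 = 642.1 g

642 g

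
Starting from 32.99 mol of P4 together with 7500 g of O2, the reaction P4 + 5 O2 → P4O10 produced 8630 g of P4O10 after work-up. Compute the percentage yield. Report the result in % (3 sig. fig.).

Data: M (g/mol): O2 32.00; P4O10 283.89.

n(P4) = 32.99 mol
n(O2) = 7500 / 32.00 = 234.4 mol
n/ν → P4: 32.99, O2: 46.88; P4 is limiting.
theoretical n(P4O10) = (1/1) × 32.99 = 32.99 mol → 9366 g
% yield = 8630 / 9366 × 100 = 92.14 %

92.1 %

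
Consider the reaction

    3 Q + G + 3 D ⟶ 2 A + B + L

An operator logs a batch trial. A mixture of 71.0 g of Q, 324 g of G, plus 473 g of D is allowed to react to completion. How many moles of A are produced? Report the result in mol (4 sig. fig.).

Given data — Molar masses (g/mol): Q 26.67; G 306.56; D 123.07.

1.775 mol

n(Q) = 71.00 / 26.67 = 2.662 mol
n(G) = 324.0 / 306.56 = 1.057 mol
n(D) = 473.0 / 123.07 = 3.843 mol
n/ν → Q: 0.8873, G: 1.057, D: 1.281; Q is limiting.
n(A) = (2/3) × 2.662 = 1.775 mol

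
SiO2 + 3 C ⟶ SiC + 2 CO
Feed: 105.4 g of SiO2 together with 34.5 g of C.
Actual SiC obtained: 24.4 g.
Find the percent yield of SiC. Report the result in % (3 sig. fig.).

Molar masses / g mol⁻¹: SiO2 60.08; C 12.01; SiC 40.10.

n(SiO2) = 105.4 / 60.08 = 1.754 mol
n(C) = 34.50 / 12.01 = 2.873 mol
n/ν → SiO2: 1.754, C: 0.9577; C is limiting.
theoretical n(SiC) = (1/3) × 2.873 = 0.9577 mol → 38.40 g
% yield = 24.4 / 38.40 × 100 = 63.54 %

63.5 %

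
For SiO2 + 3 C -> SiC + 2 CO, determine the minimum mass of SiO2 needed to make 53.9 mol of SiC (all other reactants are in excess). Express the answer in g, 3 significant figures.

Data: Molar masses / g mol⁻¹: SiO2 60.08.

n(SiC) = 53.90 mol
n(SiO2) = (1/1) × 53.90 = 53.90 mol
mass = 53.90 × 60.08 = 3238 g

3240 g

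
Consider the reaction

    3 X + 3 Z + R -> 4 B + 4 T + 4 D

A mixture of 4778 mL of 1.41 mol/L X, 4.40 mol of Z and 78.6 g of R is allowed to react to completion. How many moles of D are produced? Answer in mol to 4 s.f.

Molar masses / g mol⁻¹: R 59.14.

n(X) = 1.41 × 4778/1000 = 6.737 mol
n(Z) = 4.400 mol
n(R) = 78.60 / 59.14 = 1.329 mol
n/ν for X = 6.737/3 = 2.246
n/ν for Z = 4.400/3 = 1.467
n/ν for R = 1.329/1 = 1.329
Smallest n/ν is R → limiting reagent.
n(D) = (4/1) × 1.329 = 5.316 mol

5.316 mol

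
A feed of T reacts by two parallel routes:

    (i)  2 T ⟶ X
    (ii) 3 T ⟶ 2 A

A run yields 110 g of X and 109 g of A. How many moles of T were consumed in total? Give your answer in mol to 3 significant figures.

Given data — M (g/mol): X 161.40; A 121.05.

n(X) = 110 / 161.40 = 0.6815 mol
n(A) = 109 / 121.05 = 0.9005 mol
n(T) via (i) = (2/1)×0.6815 = 1.363 mol
n(T) via (ii) = (3/2)×0.9005 = 1.351 mol
total n(T) = 1.363 + 1.351 = 2.714 mol

2.71 mol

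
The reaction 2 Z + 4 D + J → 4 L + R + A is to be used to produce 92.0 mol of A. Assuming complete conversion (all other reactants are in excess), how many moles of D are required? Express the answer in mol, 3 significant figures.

n(A) = 92.00 mol
n(D) = (4/1) × 92.00 = 368.0 mol

368 mol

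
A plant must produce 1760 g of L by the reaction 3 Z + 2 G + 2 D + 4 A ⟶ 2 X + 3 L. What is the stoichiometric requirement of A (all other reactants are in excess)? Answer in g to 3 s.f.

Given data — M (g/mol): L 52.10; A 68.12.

3070 g

n(L) = 1760 / 52.10 = 33.78 mol
n(A) = (4/3) × 33.78 = 45.04 mol
mass = 45.04 × 68.12 = 3068 g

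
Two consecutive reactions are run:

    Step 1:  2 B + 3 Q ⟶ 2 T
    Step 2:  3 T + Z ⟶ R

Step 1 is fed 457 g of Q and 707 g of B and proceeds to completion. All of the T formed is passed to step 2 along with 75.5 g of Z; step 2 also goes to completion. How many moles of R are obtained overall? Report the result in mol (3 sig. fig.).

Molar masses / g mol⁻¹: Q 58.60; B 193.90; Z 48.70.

1.22 mol

Step 1:
n(Q) = 457.0 / 58.60 = 7.799 mol
n(B) = 707.0 / 193.90 = 3.646 mol
n/ν for Q = 7.799/3 = 2.600
n/ν for B = 3.646/2 = 1.823
Smallest n/ν is B → limiting reagent.
n(T) produced = (2/2) × 3.646 = 3.646 mol
Step 2:
n(T) available = 3.646 mol
n(Z) = 75.50 / 48.70 = 1.550 mol
n/ν for T = 3.646/3 = 1.215
n/ν for Z = 1.550/1 = 1.550
Smallest n/ν is T → limiting reagent.
n(R) = (1/3) × 3.646 = 1.215 mol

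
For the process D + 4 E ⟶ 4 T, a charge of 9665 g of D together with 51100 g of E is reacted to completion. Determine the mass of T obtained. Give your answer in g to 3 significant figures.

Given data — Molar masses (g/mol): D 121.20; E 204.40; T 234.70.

58700 g

n(D) = 9665 / 121.20 = 79.74 mol
n(E) = 51100 / 204.40 = 250.0 mol
n/ν for D = 79.74/1 = 79.74
n/ν for E = 250.0/4 = 62.50
Smallest n/ν is E → limiting reagent.
n(T) = (4/4) × 250.0 = 250.0 mol
mass = 250.0 × 234.70 = 58680 g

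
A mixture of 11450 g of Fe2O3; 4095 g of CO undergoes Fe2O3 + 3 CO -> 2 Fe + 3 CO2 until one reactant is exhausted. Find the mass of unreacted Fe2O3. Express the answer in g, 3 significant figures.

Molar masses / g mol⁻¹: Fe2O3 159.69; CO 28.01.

n(Fe2O3) = 11450 / 159.69 = 71.70 mol
n(CO) = 4095 / 28.01 = 146.2 mol
n/ν → Fe2O3: 71.70, CO: 48.73; CO is limiting.
Fe2O3 consumed = (1/3) × 146.2 = 48.73 mol
Fe2O3 remaining = 71.70 − 48.73 = 22.97 mol
mass = 22.97 × 159.69 = 3668 g

3670 g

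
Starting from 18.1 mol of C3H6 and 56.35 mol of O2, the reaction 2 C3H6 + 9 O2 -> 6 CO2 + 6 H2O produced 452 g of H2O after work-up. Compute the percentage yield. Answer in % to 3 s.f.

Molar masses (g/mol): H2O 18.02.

n(C3H6) = 18.10 mol
n(O2) = 56.35 mol
n/ν → C3H6: 9.050, O2: 6.261; O2 is limiting.
theoretical n(H2O) = (6/9) × 56.35 = 37.57 mol → 677.0 g
% yield = 452 / 677.0 × 100 = 66.77 %

66.8 %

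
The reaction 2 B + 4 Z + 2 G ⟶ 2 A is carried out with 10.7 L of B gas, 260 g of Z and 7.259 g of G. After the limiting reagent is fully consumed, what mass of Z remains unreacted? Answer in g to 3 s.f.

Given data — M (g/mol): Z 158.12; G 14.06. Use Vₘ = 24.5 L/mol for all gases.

n(B) = 10.70 / 24.5 = 0.4367 mol
n(Z) = 260.0 / 158.12 = 1.644 mol
n(G) = 7.259 / 14.06 = 0.5163 mol
n/ν for B = 0.4367/2 = 0.2184
n/ν for Z = 1.644/4 = 0.4110
n/ν for G = 0.5163/2 = 0.2582
Smallest n/ν is B → limiting reagent.
Z consumed = (4/2) × 0.4367 = 0.8734 mol
Z remaining = 1.644 − 0.8734 = 0.7706 mol
mass = 0.7706 × 158.12 = 121.8 g

122 g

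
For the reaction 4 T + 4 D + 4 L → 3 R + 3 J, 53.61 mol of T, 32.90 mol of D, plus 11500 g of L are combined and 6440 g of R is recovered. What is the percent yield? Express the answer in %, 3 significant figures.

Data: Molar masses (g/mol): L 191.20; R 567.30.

46.0 %

n(T) = 53.61 mol
n(D) = 32.90 mol
n(L) = 11500 / 191.20 = 60.15 mol
n/ν for T = 53.61/4 = 13.40
n/ν for D = 32.90/4 = 8.225
n/ν for L = 60.15/4 = 15.04
Smallest n/ν is D → limiting reagent.
theoretical n(R) = (3/4) × 32.90 = 24.68 mol → 14000 g
% yield = 6440 / 14000 × 100 = 46.00 %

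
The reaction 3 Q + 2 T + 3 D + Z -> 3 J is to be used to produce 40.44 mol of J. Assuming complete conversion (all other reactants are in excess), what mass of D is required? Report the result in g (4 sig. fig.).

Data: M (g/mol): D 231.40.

n(J) = 40.44 mol
n(D) = (3/3) × 40.44 = 40.44 mol
mass = 40.44 × 231.40 = 9358 g

9358 g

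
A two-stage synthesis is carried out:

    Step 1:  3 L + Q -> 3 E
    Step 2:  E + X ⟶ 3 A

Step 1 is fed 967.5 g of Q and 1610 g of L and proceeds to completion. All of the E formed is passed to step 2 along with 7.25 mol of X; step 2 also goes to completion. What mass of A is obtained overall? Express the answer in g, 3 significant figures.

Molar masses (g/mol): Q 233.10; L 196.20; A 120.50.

Step 1:
n(Q) = 967.5 / 233.10 = 4.151 mol
n(L) = 1610 / 196.20 = 8.206 mol
n/ν for Q = 4.151/1 = 4.151
n/ν for L = 8.206/3 = 2.735
Smallest n/ν is L → limiting reagent.
n(E) produced = (3/3) × 8.206 = 8.206 mol
Step 2:
n(E) available = 8.206 mol
n(X) = 7.250 mol
n/ν for E = 8.206/1 = 8.206
n/ν for X = 7.250/1 = 7.250
Smallest n/ν is X → limiting reagent.
n(A) = (3/1) × 7.250 = 21.75 mol
mass = 21.75 × 120.50 = 2621 g

2620 g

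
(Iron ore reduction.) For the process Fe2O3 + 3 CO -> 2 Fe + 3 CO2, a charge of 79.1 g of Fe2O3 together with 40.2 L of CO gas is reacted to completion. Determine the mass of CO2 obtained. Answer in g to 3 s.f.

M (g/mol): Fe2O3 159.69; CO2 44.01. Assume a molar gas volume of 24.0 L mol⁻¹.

65.4 g

n(Fe2O3) = 79.10 / 159.69 = 0.4953 mol
n(CO) = 40.20 / 24.0 = 1.675 mol
n/ν for Fe2O3 = 0.4953/1 = 0.4953
n/ν for CO = 1.675/3 = 0.5583
Smallest n/ν is Fe2O3 → limiting reagent.
n(CO2) = (3/1) × 0.4953 = 1.486 mol
mass = 1.486 × 44.01 = 65.40 g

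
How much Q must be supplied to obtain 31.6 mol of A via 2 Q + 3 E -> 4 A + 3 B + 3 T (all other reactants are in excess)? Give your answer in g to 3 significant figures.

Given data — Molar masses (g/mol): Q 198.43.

n(A) = 31.60 mol
n(Q) = (2/4) × 31.60 = 15.80 mol
mass = 15.80 × 198.43 = 3135 g

3140 g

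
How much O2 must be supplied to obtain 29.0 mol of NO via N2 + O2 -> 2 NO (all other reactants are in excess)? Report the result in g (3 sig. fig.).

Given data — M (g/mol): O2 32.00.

n(NO) = 29.00 mol
n(O2) = (1/2) × 29.00 = 14.50 mol
mass = 14.50 × 32.00 = 464.0 g

464 g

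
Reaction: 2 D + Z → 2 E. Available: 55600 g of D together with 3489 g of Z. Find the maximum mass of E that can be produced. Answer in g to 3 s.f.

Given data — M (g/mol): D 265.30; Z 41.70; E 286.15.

n(D) = 55600 / 265.30 = 209.6 mol
n(Z) = 3489 / 41.70 = 83.67 mol
n/ν for D = 209.6/2 = 104.8
n/ν for Z = 83.67/1 = 83.67
Smallest n/ν is Z → limiting reagent.
n(E) = (2/1) × 83.67 = 167.3 mol
mass = 167.3 × 286.15 = 47870 g

47900 g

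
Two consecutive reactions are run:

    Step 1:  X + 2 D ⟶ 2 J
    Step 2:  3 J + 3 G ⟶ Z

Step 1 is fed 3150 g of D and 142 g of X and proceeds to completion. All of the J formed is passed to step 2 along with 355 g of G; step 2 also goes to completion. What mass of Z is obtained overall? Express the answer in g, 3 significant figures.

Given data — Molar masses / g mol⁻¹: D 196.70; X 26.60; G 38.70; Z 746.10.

Step 1:
n(D) = 3150 / 196.70 = 16.01 mol
n(X) = 142.0 / 26.60 = 5.338 mol
n/ν for D = 16.01/2 = 8.005
n/ν for X = 5.338/1 = 5.338
Smallest n/ν is X → limiting reagent.
n(J) produced = (2/1) × 5.338 = 10.68 mol
Step 2:
n(J) available = 10.68 mol
n(G) = 355.0 / 38.70 = 9.173 mol
n/ν for J = 10.68/3 = 3.560
n/ν for G = 9.173/3 = 3.058
Smallest n/ν is G → limiting reagent.
n(Z) = (1/3) × 9.173 = 3.058 mol
mass = 3.058 × 746.10 = 2282 g

2280 g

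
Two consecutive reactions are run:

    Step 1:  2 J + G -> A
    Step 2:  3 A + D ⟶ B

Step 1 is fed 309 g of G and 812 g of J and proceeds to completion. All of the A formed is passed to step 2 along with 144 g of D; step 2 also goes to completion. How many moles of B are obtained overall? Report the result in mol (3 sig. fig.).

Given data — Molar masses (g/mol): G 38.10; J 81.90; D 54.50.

1.65 mol

Step 1:
n(G) = 309.0 / 38.10 = 8.110 mol
n(J) = 812.0 / 81.90 = 9.915 mol
n/ν → G: 8.110, J: 4.958; J is limiting.
n(A) produced = (1/2) × 9.915 = 4.958 mol
Step 2:
n(A) available = 4.958 mol
n(D) = 144.0 / 54.50 = 2.642 mol
n/ν → A: 1.653, D: 2.642; A is limiting.
n(B) = (1/3) × 4.958 = 1.653 mol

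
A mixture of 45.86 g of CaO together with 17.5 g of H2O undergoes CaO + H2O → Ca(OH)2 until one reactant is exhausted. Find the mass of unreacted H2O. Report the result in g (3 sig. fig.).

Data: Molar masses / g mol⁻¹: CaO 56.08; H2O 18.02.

2.76 g

n(CaO) = 45.86 / 56.08 = 0.8178 mol
n(H2O) = 17.50 / 18.02 = 0.9711 mol
n/ν for CaO = 0.8178/1 = 0.8178
n/ν for H2O = 0.9711/1 = 0.9711
Smallest n/ν is CaO → limiting reagent.
H2O consumed = (1/1) × 0.8178 = 0.8178 mol
H2O remaining = 0.9711 − 0.8178 = 0.1533 mol
mass = 0.1533 × 18.02 = 2.762 g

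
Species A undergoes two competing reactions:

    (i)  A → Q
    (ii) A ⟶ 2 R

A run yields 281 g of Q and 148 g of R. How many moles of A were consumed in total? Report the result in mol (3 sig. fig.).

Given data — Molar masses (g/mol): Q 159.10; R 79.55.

2.70 mol

n(Q) = 281 / 159.10 = 1.766 mol
n(R) = 148 / 79.55 = 1.860 mol
n(A) via (i) = (1/1)×1.766 = 1.766 mol
n(A) via (ii) = (1/2)×1.860 = 0.9300 mol
total n(A) = 1.766 + 0.9300 = 2.696 mol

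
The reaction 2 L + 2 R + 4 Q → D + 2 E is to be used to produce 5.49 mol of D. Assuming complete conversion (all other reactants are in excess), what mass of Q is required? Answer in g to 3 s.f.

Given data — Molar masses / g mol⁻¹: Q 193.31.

n(D) = 5.490 mol
n(Q) = (4/1) × 5.490 = 21.96 mol
mass = 21.96 × 193.31 = 4245 g

4250 g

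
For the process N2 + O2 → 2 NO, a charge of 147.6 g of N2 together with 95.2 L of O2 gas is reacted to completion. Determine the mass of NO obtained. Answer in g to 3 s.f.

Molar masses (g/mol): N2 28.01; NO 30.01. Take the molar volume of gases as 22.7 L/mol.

n(N2) = 147.6 / 28.01 = 5.270 mol
n(O2) = 95.20 / 22.7 = 4.194 mol
n/ν → N2: 5.270, O2: 4.194; O2 is limiting.
n(NO) = (2/1) × 4.194 = 8.388 mol
mass = 8.388 × 30.01 = 251.7 g

252 g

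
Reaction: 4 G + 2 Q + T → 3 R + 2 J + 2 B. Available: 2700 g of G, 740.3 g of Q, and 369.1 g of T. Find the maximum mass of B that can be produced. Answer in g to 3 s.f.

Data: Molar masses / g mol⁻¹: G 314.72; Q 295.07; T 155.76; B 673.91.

1690 g

n(G) = 2700 / 314.72 = 8.579 mol
n(Q) = 740.3 / 295.07 = 2.509 mol
n(T) = 369.1 / 155.76 = 2.370 mol
n/ν for G = 8.579/4 = 2.145
n/ν for Q = 2.509/2 = 1.255
n/ν for T = 2.370/1 = 2.370
Smallest n/ν is Q → limiting reagent.
n(B) = (2/2) × 2.509 = 2.509 mol
mass = 2.509 × 673.91 = 1691 g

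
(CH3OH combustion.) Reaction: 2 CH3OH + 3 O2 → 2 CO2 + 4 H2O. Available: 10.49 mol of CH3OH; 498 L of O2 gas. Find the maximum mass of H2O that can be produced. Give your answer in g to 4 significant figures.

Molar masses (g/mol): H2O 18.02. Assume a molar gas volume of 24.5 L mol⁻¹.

378.1 g

n(CH3OH) = 10.49 mol
n(O2) = 498.0 / 24.5 = 20.33 mol
n/ν → CH3OH: 5.245, O2: 6.777; CH3OH is limiting.
n(H2O) = (4/2) × 10.49 = 20.98 mol
mass = 20.98 × 18.02 = 378.1 g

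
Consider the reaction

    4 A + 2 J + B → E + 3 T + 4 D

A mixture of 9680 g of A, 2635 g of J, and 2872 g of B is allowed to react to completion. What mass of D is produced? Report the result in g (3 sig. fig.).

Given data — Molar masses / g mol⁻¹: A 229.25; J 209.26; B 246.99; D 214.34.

5400 g

n(A) = 9680 / 229.25 = 42.22 mol
n(J) = 2635 / 209.26 = 12.59 mol
n(B) = 2872 / 246.99 = 11.63 mol
n/ν for A = 42.22/4 = 10.56
n/ν for J = 12.59/2 = 6.295
n/ν for B = 11.63/1 = 11.63
Smallest n/ν is J → limiting reagent.
n(D) = (4/2) × 12.59 = 25.18 mol
mass = 25.18 × 214.34 = 5397 g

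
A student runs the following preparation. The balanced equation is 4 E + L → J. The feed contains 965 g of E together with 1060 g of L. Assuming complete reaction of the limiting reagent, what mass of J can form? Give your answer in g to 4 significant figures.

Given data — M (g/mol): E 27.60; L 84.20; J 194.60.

1701 g

n(E) = 965.0 / 27.60 = 34.96 mol
n(L) = 1060 / 84.20 = 12.59 mol
n/ν for E = 34.96/4 = 8.740
n/ν for L = 12.59/1 = 12.59
Smallest n/ν is E → limiting reagent.
n(J) = (1/4) × 34.96 = 8.740 mol
mass = 8.740 × 194.60 = 1701 g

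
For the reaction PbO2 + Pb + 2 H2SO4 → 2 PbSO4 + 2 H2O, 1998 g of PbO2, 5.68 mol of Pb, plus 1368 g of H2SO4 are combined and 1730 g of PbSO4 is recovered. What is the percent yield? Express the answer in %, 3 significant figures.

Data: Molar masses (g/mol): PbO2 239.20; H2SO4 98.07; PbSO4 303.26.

n(PbO2) = 1998 / 239.20 = 8.353 mol
n(Pb) = 5.680 mol
n(H2SO4) = 1368 / 98.07 = 13.95 mol
n/ν for PbO2 = 8.353/1 = 8.353
n/ν for Pb = 5.680/1 = 5.680
n/ν for H2SO4 = 13.95/2 = 6.975
Smallest n/ν is Pb → limiting reagent.
theoretical n(PbSO4) = (2/1) × 5.680 = 11.36 mol → 3445 g
% yield = 1730 / 3445 × 100 = 50.22 %

50.2 %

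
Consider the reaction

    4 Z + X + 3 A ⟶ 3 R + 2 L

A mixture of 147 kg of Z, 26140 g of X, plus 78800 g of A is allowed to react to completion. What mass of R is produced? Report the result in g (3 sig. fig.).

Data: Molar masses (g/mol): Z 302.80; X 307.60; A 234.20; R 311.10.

n(Z) = 147.0×1000 / 302.80 = 485.5 mol
n(X) = 26140 / 307.60 = 84.98 mol
n(A) = 78800 / 234.20 = 336.5 mol
n/ν for Z = 485.5/4 = 121.4
n/ν for X = 84.98/1 = 84.98
n/ν for A = 336.5/3 = 112.2
Smallest n/ν is X → limiting reagent.
n(R) = (3/1) × 84.98 = 254.9 mol
mass = 254.9 × 311.10 = 79300 g

79300 g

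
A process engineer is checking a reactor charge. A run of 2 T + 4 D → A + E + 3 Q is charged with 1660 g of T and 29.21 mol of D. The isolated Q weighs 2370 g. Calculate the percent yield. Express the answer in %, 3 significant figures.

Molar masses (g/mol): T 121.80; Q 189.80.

n(T) = 1660 / 121.80 = 13.63 mol
n(D) = 29.21 mol
n/ν → T: 6.815, D: 7.303; T is limiting.
theoretical n(Q) = (3/2) × 13.63 = 20.45 mol → 3881 g
% yield = 2370 / 3881 × 100 = 61.07 %

61.1 %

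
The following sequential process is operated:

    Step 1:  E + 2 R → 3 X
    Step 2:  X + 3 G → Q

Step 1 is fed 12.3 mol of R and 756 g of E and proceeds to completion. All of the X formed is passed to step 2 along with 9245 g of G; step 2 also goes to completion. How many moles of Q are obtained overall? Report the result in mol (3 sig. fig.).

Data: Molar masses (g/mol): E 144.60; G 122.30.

Step 1:
n(R) = 12.30 mol
n(E) = 756.0 / 144.60 = 5.228 mol
n/ν for R = 12.30/2 = 6.150
n/ν for E = 5.228/1 = 5.228
Smallest n/ν is E → limiting reagent.
n(X) produced = (3/1) × 5.228 = 15.68 mol
Step 2:
n(X) available = 15.68 mol
n(G) = 9245 / 122.30 = 75.59 mol
n/ν for X = 15.68/1 = 15.68
n/ν for G = 75.59/3 = 25.20
Smallest n/ν is X → limiting reagent.
n(Q) = (1/1) × 15.68 = 15.68 mol

15.7 mol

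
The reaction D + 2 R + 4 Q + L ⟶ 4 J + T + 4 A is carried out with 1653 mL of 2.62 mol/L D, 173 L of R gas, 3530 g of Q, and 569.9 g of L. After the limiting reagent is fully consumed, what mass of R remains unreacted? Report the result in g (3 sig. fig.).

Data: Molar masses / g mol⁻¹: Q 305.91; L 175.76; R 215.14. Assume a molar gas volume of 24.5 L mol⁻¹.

n(D) = 2.62 × 1653/1000 = 4.331 mol
n(R) = 173.0 / 24.5 = 7.061 mol
n(Q) = 3530 / 305.91 = 11.54 mol
n(L) = 569.9 / 175.76 = 3.242 mol
n/ν → D: 4.331, R: 3.531, Q: 2.885, L: 3.242; Q is limiting.
R consumed = (2/4) × 11.54 = 5.770 mol
R remaining = 7.061 − 5.770 = 1.291 mol
mass = 1.291 × 215.14 = 277.7 g

278 g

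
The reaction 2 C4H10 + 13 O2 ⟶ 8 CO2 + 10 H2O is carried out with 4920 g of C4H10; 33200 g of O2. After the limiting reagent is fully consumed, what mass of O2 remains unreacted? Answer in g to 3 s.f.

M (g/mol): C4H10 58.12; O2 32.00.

15600 g

n(C4H10) = 4920 / 58.12 = 84.65 mol
n(O2) = 33200 / 32.00 = 1038 mol
n/ν for C4H10 = 84.65/2 = 42.33
n/ν for O2 = 1038/13 = 79.85
Smallest n/ν is C4H10 → limiting reagent.
O2 consumed = (13/2) × 84.65 = 550.2 mol
O2 remaining = 1038 − 550.2 = 487.8 mol
mass = 487.8 × 32.00 = 15610 g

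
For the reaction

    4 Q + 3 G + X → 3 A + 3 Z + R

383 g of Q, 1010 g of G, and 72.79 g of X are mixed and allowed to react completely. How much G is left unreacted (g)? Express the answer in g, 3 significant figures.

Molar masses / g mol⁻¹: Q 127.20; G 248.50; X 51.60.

n(Q) = 383.0 / 127.20 = 3.011 mol
n(G) = 1010 / 248.50 = 4.064 mol
n(X) = 72.79 / 51.60 = 1.411 mol
n/ν for Q = 3.011/4 = 0.7528
n/ν for G = 4.064/3 = 1.355
n/ν for X = 1.411/1 = 1.411
Smallest n/ν is Q → limiting reagent.
G consumed = (3/4) × 3.011 = 2.258 mol
G remaining = 4.064 − 2.258 = 1.806 mol
mass = 1.806 × 248.50 = 448.8 g

449 g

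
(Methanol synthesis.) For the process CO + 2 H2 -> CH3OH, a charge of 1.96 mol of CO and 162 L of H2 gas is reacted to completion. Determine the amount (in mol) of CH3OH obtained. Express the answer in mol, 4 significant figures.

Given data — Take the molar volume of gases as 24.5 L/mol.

n(CO) = 1.960 mol
n(H2) = 162.0 / 24.5 = 6.612 mol
n/ν for CO = 1.960/1 = 1.960
n/ν for H2 = 6.612/2 = 3.306
Smallest n/ν is CO → limiting reagent.
n(CH3OH) = (1/1) × 1.960 = 1.960 mol

1.960 mol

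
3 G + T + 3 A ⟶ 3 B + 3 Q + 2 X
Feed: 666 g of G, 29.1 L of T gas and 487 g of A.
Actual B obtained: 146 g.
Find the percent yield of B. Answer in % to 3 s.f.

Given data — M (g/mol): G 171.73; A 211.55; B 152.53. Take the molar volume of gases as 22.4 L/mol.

n(G) = 666.0 / 171.73 = 3.878 mol
n(T) = 29.10 / 22.4 = 1.299 mol
n(A) = 487.0 / 211.55 = 2.302 mol
n/ν for G = 3.878/3 = 1.293
n/ν for T = 1.299/1 = 1.299
n/ν for A = 2.302/3 = 0.7673
Smallest n/ν is A → limiting reagent.
theoretical n(B) = (3/3) × 2.302 = 2.302 mol → 351.1 g
% yield = 146 / 351.1 × 100 = 41.58 %

41.6 %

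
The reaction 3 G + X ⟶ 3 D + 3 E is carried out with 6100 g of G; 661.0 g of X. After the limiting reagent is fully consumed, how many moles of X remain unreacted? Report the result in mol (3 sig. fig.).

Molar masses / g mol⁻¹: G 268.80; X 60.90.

n(G) = 6100 / 268.80 = 22.69 mol
n(X) = 661.0 / 60.90 = 10.85 mol
n/ν for G = 22.69/3 = 7.563
n/ν for X = 10.85/1 = 10.85
Smallest n/ν is G → limiting reagent.
X consumed = (1/3) × 22.69 = 7.563 mol
X remaining = 10.85 − 7.563 = 3.287 mol

3.29 mol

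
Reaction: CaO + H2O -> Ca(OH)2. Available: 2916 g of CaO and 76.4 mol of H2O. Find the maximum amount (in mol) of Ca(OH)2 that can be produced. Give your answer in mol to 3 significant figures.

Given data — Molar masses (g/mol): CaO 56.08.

n(CaO) = 2916 / 56.08 = 52.00 mol
n(H2O) = 76.40 mol
n/ν for CaO = 52.00/1 = 52.00
n/ν for H2O = 76.40/1 = 76.40
Smallest n/ν is CaO → limiting reagent.
n(Ca(OH)2) = (1/1) × 52.00 = 52.00 mol

52.0 mol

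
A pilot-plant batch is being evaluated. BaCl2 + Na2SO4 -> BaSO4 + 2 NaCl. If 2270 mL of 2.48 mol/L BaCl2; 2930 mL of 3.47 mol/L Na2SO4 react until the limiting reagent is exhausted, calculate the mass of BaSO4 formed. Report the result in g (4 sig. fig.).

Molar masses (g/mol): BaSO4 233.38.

1314 g

n(BaCl2) = 2.48 × 2270/1000 = 5.630 mol
n(Na2SO4) = 3.47 × 2930/1000 = 10.17 mol
n/ν for BaCl2 = 5.630/1 = 5.630
n/ν for Na2SO4 = 10.17/1 = 10.17
Smallest n/ν is BaCl2 → limiting reagent.
n(BaSO4) = (1/1) × 5.630 = 5.630 mol
mass = 5.630 × 233.38 = 1314 g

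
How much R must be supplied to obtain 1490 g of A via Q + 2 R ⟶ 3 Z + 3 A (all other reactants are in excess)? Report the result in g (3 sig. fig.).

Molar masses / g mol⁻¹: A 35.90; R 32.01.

n(A) = 1490 / 35.90 = 41.50 mol
n(R) = (2/3) × 41.50 = 27.67 mol
mass = 27.67 × 32.01 = 885.7 g

886 g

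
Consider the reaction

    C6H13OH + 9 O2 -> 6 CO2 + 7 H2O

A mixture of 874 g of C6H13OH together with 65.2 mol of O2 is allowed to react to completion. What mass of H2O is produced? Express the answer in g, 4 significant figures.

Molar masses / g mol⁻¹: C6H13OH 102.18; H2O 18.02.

913.8 g

n(C6H13OH) = 874.0 / 102.18 = 8.554 mol
n(O2) = 65.20 mol
n/ν → C6H13OH: 8.554, O2: 7.244; O2 is limiting.
n(H2O) = (7/9) × 65.20 = 50.71 mol
mass = 50.71 × 18.02 = 913.8 g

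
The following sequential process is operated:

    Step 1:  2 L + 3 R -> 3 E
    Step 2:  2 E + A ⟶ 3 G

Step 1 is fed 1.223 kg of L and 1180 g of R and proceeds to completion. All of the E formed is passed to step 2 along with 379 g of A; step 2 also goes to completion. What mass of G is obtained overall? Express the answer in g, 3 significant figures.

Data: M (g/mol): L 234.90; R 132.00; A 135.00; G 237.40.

2000 g

Step 1:
n(L) = 1.223×1000 / 234.90 = 5.206 mol
n(R) = 1180 / 132.00 = 8.939 mol
n/ν for L = 5.206/2 = 2.603
n/ν for R = 8.939/3 = 2.980
Smallest n/ν is L → limiting reagent.
n(E) produced = (3/2) × 5.206 = 7.809 mol
Step 2:
n(E) available = 7.809 mol
n(A) = 379.0 / 135.00 = 2.807 mol
n/ν for E = 7.809/2 = 3.905
n/ν for A = 2.807/1 = 2.807
Smallest n/ν is A → limiting reagent.
n(G) = (3/1) × 2.807 = 8.421 mol
mass = 8.421 × 237.40 = 1999 g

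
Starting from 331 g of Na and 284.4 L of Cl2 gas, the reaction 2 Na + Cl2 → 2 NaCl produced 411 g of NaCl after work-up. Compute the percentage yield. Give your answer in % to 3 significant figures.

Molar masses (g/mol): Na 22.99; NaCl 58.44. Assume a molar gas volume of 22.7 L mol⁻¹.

n(Na) = 331.0 / 22.99 = 14.40 mol
n(Cl2) = 284.4 / 22.7 = 12.53 mol
n/ν for Na = 14.40/2 = 7.200
n/ν for Cl2 = 12.53/1 = 12.53
Smallest n/ν is Na → limiting reagent.
theoretical n(NaCl) = (2/2) × 14.40 = 14.40 mol → 841.5 g
% yield = 411 / 841.5 × 100 = 48.84 %

48.8 %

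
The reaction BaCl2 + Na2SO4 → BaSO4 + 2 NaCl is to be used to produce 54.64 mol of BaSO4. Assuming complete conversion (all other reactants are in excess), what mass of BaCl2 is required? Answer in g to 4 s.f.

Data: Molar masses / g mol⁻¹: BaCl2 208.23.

n(BaSO4) = 54.64 mol
n(BaCl2) = (1/1) × 54.64 = 54.64 mol
mass = 54.64 × 208.23 = 11380 g

11380 g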